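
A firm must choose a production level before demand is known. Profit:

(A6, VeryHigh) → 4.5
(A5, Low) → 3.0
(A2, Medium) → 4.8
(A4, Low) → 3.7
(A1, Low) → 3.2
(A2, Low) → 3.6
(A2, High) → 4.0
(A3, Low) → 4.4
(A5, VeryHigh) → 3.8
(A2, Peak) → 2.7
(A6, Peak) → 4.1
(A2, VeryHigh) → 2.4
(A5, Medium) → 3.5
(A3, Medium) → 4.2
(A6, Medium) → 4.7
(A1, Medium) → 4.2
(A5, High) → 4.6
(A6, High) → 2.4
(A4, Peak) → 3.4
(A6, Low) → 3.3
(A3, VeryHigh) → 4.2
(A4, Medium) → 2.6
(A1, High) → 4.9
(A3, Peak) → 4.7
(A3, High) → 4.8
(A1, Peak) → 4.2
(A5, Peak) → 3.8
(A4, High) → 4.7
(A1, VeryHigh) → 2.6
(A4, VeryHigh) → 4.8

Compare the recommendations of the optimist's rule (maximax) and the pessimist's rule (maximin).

maximax → A1; maximin → A3 (disagree)

Row maxima: A1=4.9, A2=4.8, A3=4.8, A4=4.8, A5=4.6, A6=4.7
Best best-case = 4.9 → A1.
Row minima: A1=2.6, A2=2.4, A3=4.2, A4=2.6, A5=3.0, A6=2.4
Best worst-case = 4.2 → A3.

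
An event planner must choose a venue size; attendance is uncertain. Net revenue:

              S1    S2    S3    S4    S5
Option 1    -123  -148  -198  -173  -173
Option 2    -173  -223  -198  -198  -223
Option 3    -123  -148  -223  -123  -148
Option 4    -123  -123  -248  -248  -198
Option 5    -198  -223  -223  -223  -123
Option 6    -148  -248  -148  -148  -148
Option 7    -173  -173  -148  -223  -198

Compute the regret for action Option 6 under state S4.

Best payoff under S4 is -123.
Regret = -123 − (-148) = 25.

25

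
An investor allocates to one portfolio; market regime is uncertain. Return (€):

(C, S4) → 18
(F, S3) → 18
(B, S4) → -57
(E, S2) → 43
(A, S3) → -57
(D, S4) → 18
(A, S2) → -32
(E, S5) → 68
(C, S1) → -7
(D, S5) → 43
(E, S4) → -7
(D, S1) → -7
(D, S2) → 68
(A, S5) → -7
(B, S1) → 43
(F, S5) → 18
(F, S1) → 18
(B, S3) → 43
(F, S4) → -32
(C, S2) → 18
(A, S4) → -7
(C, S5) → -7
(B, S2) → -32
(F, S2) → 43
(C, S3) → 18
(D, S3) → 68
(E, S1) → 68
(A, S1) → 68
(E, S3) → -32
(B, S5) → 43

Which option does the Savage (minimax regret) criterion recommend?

Column bests: S1=68, S2=68, S3=68, S4=18, S5=68.
A regrets: 0, 100, 125, 25, 75 → max 125
B regrets: 25, 100, 25, 75, 25 → max 100
C regrets: 75, 50, 50, 0, 75 → max 75
D regrets: 75, 0, 0, 0, 25 → max 75
E regrets: 0, 25, 100, 25, 0 → max 100
F regrets: 50, 25, 50, 50, 50 → max 50
Smallest max regret = 50 → F.

F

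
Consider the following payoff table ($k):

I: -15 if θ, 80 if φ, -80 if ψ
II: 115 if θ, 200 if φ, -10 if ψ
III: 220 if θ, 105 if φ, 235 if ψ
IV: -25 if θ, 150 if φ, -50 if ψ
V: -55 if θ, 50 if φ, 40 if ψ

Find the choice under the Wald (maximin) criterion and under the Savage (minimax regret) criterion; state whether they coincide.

Row minima: I=-80, II=-10, III=105, IV=-50, V=-55
Best worst-case = 105 → III.
Column bests: θ=220, φ=200, ψ=235.
I regrets: 235, 120, 315 → max 315
II regrets: 105, 0, 245 → max 245
III regrets: 0, 95, 0 → max 95
IV regrets: 245, 50, 285 → max 285
V regrets: 275, 150, 195 → max 275
Smallest max regret = 95 → III.

maximin → III; minimax regret → III (agree)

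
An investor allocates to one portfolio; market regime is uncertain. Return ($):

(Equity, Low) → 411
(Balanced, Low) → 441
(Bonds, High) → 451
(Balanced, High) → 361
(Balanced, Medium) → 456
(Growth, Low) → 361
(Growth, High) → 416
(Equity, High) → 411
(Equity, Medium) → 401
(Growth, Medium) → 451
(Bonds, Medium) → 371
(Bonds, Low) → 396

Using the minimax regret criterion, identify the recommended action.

Equity

Column bests: Low=441, Medium=456, High=451.
Growth regrets: 80, 5, 35 → max 80
Equity regrets: 30, 55, 40 → max 55
Bonds regrets: 45, 85, 0 → max 85
Balanced regrets: 0, 0, 90 → max 90
Smallest max regret = 55 → Equity.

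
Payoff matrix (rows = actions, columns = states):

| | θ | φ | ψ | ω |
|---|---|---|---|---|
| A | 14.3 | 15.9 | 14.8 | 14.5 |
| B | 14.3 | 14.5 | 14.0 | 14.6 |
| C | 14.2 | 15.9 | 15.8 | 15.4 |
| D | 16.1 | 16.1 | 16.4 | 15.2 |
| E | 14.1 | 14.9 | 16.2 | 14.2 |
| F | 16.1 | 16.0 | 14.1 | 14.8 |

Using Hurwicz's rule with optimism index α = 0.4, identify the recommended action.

A: 0.4·15.9 + 0.6·14.3 = 14.94
B: 0.4·14.6 + 0.6·14.0 = 14.24
C: 0.4·15.9 + 0.6·14.2 = 14.88
D: 0.4·16.4 + 0.6·15.2 = 15.68
E: 0.4·16.2 + 0.6·14.1 = 14.94
F: 0.4·16.1 + 0.6·14.1 = 14.9
Highest Hurwicz score = 15.68 → D.

D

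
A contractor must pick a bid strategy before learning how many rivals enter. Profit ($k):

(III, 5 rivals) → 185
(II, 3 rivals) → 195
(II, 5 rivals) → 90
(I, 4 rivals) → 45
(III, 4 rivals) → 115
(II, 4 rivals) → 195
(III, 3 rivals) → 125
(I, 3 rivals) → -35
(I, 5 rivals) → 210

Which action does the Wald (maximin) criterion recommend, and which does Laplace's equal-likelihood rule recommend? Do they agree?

Row minima: I=-35, II=90, III=115
Best worst-case = 115 → III.
Row averages: I=220/3, II=160, III=425/3
Highest average = 160 → II.

maximin → III; laplace → II (disagree)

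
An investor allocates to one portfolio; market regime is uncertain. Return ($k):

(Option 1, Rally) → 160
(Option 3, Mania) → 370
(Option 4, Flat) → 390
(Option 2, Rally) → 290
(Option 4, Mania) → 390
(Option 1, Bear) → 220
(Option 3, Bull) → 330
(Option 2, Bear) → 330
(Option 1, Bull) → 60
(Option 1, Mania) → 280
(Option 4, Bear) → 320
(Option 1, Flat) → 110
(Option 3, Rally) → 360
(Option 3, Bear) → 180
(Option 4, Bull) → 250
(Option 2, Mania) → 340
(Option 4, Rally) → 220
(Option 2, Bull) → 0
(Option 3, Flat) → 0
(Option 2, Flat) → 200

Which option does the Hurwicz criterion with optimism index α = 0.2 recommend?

Option 4

Option 1: 0.2·280 + 0.8·60 = 104
Option 2: 0.2·340 + 0.8·0 = 68
Option 3: 0.2·370 + 0.8·0 = 74
Option 4: 0.2·390 + 0.8·220 = 254
Highest Hurwicz score = 254 → Option 4.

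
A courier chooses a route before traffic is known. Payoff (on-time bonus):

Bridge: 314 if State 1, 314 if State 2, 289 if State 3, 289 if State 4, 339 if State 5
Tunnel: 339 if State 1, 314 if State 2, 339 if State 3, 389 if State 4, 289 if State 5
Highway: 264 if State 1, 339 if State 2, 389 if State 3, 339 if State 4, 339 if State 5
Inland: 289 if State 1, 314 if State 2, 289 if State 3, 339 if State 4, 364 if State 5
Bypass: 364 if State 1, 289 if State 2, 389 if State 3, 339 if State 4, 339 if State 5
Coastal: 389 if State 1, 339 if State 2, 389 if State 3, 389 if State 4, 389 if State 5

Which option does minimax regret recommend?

Coastal

Column bests: State 1=389, State 2=339, State 3=389, State 4=389, State 5=389.
Bridge regrets: 75, 25, 100, 100, 50 → max 100
Tunnel regrets: 50, 25, 50, 0, 100 → max 100
Highway regrets: 125, 0, 0, 50, 50 → max 125
Inland regrets: 100, 25, 100, 50, 25 → max 100
Bypass regrets: 25, 50, 0, 50, 50 → max 50
Coastal regrets: 0, 0, 0, 0, 0 → max 0
Smallest max regret = 0 → Coastal.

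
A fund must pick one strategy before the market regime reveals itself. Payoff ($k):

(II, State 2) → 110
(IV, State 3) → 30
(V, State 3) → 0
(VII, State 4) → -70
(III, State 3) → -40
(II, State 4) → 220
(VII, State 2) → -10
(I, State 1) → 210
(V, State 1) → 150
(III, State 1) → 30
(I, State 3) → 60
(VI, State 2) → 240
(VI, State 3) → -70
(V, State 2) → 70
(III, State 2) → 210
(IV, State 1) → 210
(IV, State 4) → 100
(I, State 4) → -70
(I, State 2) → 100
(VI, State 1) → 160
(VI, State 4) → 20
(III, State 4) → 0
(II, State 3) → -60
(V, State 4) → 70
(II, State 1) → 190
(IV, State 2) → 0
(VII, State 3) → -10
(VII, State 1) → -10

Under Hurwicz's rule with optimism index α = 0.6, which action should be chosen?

IV

I: 0.6·210 + 0.4·(-70) = 98
II: 0.6·220 + 0.4·(-60) = 108
III: 0.6·210 + 0.4·(-40) = 110
IV: 0.6·210 + 0.4·0 = 126
V: 0.6·150 + 0.4·0 = 90
VI: 0.6·240 + 0.4·(-70) = 116
VII: 0.6·(-10) + 0.4·(-70) = -34
Highest Hurwicz score = 126 → IV.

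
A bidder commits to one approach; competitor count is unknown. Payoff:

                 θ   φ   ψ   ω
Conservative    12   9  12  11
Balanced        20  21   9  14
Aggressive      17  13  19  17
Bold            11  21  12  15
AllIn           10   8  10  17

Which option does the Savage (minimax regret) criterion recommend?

Column bests: θ=20, φ=21, ψ=19, ω=17.
Conservative regrets: 8, 12, 7, 6 → max 12
Balanced regrets: 0, 0, 10, 3 → max 10
Aggressive regrets: 3, 8, 0, 0 → max 8
Bold regrets: 9, 0, 7, 2 → max 9
AllIn regrets: 10, 13, 9, 0 → max 13
Smallest max regret = 8 → Aggressive.

Aggressive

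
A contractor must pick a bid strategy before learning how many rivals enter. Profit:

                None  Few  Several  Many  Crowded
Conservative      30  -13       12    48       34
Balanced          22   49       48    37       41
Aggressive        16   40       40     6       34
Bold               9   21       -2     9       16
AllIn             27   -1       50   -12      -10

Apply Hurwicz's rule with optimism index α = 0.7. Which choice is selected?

Balanced

Conservative: 0.7·48 + 0.3·(-13) = 29.7
Balanced: 0.7·49 + 0.3·22 = 40.9
Aggressive: 0.7·40 + 0.3·6 = 29.8
Bold: 0.7·21 + 0.3·(-2) = 14.1
AllIn: 0.7·50 + 0.3·(-12) = 31.4
Highest Hurwicz score = 40.9 → Balanced.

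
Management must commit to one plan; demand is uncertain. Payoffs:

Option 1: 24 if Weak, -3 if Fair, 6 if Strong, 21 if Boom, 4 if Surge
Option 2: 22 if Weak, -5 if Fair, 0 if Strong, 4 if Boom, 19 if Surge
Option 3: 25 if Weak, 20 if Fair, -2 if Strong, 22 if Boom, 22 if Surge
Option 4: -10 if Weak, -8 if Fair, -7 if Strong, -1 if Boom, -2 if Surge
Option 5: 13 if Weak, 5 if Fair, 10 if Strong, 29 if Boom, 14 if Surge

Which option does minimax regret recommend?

Column bests: Weak=25, Fair=20, Strong=10, Boom=29, Surge=22.
Option 1 regrets: 1, 23, 4, 8, 18 → max 23
Option 2 regrets: 3, 25, 10, 25, 3 → max 25
Option 3 regrets: 0, 0, 12, 7, 0 → max 12
Option 4 regrets: 35, 28, 17, 30, 24 → max 35
Option 5 regrets: 12, 15, 0, 0, 8 → max 15
Smallest max regret = 12 → Option 3.

Option 3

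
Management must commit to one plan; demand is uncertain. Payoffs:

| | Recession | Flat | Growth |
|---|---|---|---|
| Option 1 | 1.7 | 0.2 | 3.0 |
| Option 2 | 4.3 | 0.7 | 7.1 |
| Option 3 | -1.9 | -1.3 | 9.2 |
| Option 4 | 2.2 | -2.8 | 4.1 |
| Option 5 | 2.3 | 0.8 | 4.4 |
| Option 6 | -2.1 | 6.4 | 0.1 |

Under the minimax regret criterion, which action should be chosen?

Column bests: Recession=4.3, Flat=6.4, Growth=9.2.
Option 1 regrets: 2.6, 6.2, 6.2 → max 6.2
Option 2 regrets: 0.0, 5.7, 2.1 → max 5.7
Option 3 regrets: 6.2, 7.7, 0.0 → max 7.7
Option 4 regrets: 2.1, 9.2, 5.1 → max 9.2
Option 5 regrets: 2.0, 5.6, 4.8 → max 5.6
Option 6 regrets: 6.4, 0.0, 9.1 → max 9.1
Smallest max regret = 5.6 → Option 5.

Option 5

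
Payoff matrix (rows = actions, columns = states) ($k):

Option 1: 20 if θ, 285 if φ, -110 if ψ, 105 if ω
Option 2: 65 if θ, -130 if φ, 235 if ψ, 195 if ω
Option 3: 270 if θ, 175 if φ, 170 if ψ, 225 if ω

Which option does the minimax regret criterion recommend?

Option 3

Column bests: θ=270, φ=285, ψ=235, ω=225.
Option 1 regrets: 250, 0, 345, 120 → max 345
Option 2 regrets: 205, 415, 0, 30 → max 415
Option 3 regrets: 0, 110, 65, 0 → max 110
Smallest max regret = 110 → Option 3.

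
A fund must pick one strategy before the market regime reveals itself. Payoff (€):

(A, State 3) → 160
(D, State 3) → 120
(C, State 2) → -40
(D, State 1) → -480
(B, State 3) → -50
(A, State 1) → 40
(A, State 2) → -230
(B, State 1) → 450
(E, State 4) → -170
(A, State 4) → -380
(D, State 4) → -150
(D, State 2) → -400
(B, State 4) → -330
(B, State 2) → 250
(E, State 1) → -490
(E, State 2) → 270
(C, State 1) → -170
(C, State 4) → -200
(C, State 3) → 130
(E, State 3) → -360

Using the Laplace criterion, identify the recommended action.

Row averages: A=-102.5, B=80, C=-70, D=-227.5, E=-187.5
Highest average = 80 → B.

B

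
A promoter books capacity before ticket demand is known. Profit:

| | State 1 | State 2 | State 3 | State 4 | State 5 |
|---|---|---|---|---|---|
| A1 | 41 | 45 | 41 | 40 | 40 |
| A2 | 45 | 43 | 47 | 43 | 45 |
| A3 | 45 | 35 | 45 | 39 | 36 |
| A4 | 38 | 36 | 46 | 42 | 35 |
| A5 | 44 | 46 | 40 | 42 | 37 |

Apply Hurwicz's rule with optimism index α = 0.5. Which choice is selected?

A1: 0.5·45 + 0.5·40 = 42.5
A2: 0.5·47 + 0.5·43 = 45
A3: 0.5·45 + 0.5·35 = 40
A4: 0.5·46 + 0.5·35 = 40.5
A5: 0.5·46 + 0.5·37 = 41.5
Highest Hurwicz score = 45 → A2.

A2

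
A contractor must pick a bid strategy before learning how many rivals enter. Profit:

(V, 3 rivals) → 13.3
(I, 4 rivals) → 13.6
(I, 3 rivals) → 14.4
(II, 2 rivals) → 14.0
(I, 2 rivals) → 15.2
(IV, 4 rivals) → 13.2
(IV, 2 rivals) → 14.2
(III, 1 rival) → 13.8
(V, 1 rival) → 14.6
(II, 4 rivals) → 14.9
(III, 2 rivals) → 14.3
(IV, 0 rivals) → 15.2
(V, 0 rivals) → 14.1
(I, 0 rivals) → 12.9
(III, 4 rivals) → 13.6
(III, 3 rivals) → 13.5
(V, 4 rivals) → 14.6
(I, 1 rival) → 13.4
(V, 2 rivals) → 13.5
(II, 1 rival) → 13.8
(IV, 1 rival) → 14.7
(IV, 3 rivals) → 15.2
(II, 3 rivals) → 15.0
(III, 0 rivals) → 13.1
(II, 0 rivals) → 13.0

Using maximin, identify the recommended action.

Row minima: I=12.9, II=13.0, III=13.1, IV=13.2, V=13.3
Best worst-case = 13.3 → V.

V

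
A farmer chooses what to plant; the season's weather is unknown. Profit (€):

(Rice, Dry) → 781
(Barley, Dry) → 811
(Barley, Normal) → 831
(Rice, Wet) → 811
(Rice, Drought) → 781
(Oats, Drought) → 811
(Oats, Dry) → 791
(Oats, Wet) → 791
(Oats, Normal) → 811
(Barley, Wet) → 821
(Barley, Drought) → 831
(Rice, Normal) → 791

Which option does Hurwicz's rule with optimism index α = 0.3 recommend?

Oats: 0.3·811 + 0.7·791 = 797
Rice: 0.3·811 + 0.7·781 = 790
Barley: 0.3·831 + 0.7·811 = 817
Highest Hurwicz score = 817 → Barley.

Barley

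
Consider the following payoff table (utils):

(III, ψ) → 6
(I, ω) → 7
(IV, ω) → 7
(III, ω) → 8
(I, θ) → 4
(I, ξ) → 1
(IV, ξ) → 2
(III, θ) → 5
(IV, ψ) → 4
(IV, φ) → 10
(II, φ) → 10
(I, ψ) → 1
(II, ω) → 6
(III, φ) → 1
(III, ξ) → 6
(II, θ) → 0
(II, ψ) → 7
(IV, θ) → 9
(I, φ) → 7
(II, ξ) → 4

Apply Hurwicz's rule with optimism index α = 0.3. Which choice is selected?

IV

I: 0.3·7 + 0.7·1 = 2.8
II: 0.3·10 + 0.7·0 = 3
III: 0.3·8 + 0.7·1 = 3.1
IV: 0.3·10 + 0.7·2 = 4.4
Highest Hurwicz score = 4.4 → IV.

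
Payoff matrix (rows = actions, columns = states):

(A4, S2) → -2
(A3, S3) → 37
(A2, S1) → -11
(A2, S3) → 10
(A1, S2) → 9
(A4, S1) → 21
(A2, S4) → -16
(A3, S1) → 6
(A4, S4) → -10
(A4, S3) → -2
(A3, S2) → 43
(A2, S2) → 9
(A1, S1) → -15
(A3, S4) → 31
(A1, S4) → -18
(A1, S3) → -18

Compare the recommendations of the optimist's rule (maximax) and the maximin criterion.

Row maxima: A1=9, A2=10, A3=43, A4=21
Best best-case = 43 → A3.
Row minima: A1=-18, A2=-16, A3=6, A4=-10
Best worst-case = 6 → A3.

maximax → A3; maximin → A3 (agree)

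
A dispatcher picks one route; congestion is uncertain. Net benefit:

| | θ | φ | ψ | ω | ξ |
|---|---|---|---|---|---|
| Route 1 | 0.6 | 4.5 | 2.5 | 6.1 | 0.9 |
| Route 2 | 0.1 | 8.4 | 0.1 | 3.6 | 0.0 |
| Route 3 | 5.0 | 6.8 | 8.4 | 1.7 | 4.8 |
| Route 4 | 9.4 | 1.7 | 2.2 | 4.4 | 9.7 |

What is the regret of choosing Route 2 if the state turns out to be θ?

Best payoff under θ is 9.4.
Regret = 9.4 − 0.1 = 9.3.

9.3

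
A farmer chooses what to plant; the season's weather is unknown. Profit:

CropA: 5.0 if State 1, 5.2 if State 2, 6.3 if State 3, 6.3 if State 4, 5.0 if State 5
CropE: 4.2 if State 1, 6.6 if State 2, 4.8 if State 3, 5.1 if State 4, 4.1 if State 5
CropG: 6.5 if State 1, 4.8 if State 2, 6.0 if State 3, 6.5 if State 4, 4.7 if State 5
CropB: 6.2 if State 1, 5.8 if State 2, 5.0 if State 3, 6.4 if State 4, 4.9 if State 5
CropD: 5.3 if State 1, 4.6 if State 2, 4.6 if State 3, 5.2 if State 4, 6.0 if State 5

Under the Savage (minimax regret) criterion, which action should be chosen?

Column bests: State 1=6.5, State 2=6.6, State 3=6.3, State 4=6.5, State 5=6.0.
CropA regrets: 1.5, 1.4, 0.0, 0.2, 1.0 → max 1.5
CropE regrets: 2.3, 0.0, 1.5, 1.4, 1.9 → max 2.3
CropG regrets: 0.0, 1.8, 0.3, 0.0, 1.3 → max 1.8
CropB regrets: 0.3, 0.8, 1.3, 0.1, 1.1 → max 1.3
CropD regrets: 1.2, 2.0, 1.7, 1.3, 0.0 → max 2.0
Smallest max regret = 1.3 → CropB.

CropB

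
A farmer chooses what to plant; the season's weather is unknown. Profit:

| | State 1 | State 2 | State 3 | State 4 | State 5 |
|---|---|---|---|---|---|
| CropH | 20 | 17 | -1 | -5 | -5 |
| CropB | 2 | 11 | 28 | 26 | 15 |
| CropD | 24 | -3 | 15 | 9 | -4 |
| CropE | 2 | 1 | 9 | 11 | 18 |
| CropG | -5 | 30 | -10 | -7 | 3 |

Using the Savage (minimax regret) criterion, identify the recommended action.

CropB

Column bests: State 1=24, State 2=30, State 3=28, State 4=26, State 5=18.
CropH regrets: 4, 13, 29, 31, 23 → max 31
CropB regrets: 22, 19, 0, 0, 3 → max 22
CropD regrets: 0, 33, 13, 17, 22 → max 33
CropE regrets: 22, 29, 19, 15, 0 → max 29
CropG regrets: 29, 0, 38, 33, 15 → max 38
Smallest max regret = 22 → CropB.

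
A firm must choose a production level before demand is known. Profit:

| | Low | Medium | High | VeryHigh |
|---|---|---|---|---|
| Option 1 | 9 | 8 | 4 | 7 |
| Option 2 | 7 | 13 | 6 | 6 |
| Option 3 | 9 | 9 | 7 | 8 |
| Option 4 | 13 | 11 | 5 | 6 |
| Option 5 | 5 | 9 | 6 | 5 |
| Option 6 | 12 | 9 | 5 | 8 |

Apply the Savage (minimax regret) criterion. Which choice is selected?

Column bests: Low=13, Medium=13, High=7, VeryHigh=8.
Option 1 regrets: 4, 5, 3, 1 → max 5
Option 2 regrets: 6, 0, 1, 2 → max 6
Option 3 regrets: 4, 4, 0, 0 → max 4
Option 4 regrets: 0, 2, 2, 2 → max 2
Option 5 regrets: 8, 4, 1, 3 → max 8
Option 6 regrets: 1, 4, 2, 0 → max 4
Smallest max regret = 2 → Option 4.

Option 4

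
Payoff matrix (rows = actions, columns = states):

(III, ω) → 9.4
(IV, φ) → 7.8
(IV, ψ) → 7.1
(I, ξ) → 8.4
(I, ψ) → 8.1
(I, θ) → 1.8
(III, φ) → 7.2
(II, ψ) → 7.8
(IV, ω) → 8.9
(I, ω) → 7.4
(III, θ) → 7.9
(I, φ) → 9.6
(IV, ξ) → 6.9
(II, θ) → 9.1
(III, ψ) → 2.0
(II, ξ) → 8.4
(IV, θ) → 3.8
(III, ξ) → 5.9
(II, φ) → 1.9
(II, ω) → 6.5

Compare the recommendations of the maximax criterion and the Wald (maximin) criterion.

maximax → I; maximin → IV (disagree)

Row maxima: I=9.6, II=9.1, III=9.4, IV=8.9
Best best-case = 9.6 → I.
Row minima: I=1.8, II=1.9, III=2.0, IV=3.8
Best worst-case = 3.8 → IV.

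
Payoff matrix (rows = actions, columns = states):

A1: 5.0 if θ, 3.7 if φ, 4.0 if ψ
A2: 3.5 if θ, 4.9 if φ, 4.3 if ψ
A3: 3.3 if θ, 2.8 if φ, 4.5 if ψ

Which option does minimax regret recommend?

A1

Column bests: θ=5.0, φ=4.9, ψ=4.5.
A1 regrets: 0.0, 1.2, 0.5 → max 1.2
A2 regrets: 1.5, 0.0, 0.2 → max 1.5
A3 regrets: 1.7, 2.1, 0.0 → max 2.1
Smallest max regret = 1.2 → A1.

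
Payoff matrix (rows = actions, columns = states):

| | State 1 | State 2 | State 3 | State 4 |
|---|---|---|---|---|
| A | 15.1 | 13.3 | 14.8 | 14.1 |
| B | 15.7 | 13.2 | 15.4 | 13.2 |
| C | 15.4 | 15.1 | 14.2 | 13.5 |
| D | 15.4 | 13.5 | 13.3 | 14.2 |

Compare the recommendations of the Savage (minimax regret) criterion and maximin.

minimax regret → C; maximin → C (agree)

Column bests: State 1=15.7, State 2=15.1, State 3=15.4, State 4=14.2.
A regrets: 0.6, 1.8, 0.6, 0.1 → max 1.8
B regrets: 0.0, 1.9, 0.0, 1.0 → max 1.9
C regrets: 0.3, 0.0, 1.2, 0.7 → max 1.2
D regrets: 0.3, 1.6, 2.1, 0.0 → max 2.1
Smallest max regret = 1.2 → C.
Row minima: A=13.3, B=13.2, C=13.5, D=13.3
Best worst-case = 13.5 → C.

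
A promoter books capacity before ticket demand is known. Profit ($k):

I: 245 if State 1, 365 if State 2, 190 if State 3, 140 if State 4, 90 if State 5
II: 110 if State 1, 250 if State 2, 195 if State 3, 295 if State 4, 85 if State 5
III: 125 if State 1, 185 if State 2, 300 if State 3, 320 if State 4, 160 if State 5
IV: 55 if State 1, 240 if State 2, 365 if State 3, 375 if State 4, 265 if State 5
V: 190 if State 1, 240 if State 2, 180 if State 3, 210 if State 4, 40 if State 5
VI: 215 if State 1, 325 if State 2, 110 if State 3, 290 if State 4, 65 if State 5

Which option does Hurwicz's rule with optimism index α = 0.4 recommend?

I: 0.4·365 + 0.6·90 = 200
II: 0.4·295 + 0.6·85 = 169
III: 0.4·320 + 0.6·125 = 203
IV: 0.4·375 + 0.6·55 = 183
V: 0.4·240 + 0.6·40 = 120
VI: 0.4·325 + 0.6·65 = 169
Highest Hurwicz score = 203 → III.

III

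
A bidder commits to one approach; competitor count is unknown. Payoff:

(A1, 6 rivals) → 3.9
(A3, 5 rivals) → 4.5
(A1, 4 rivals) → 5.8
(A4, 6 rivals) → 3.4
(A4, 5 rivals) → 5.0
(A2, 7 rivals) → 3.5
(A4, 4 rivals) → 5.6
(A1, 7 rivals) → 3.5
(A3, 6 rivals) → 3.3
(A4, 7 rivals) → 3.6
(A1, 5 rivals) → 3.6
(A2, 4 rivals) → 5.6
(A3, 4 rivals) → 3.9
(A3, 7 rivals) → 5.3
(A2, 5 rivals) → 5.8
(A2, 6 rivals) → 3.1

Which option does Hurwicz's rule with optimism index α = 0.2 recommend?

A1

A1: 0.2·5.8 + 0.8·3.5 = 3.96
A2: 0.2·5.8 + 0.8·3.1 = 3.64
A3: 0.2·5.3 + 0.8·3.3 = 3.7
A4: 0.2·5.6 + 0.8·3.4 = 3.84
Highest Hurwicz score = 3.96 → A1.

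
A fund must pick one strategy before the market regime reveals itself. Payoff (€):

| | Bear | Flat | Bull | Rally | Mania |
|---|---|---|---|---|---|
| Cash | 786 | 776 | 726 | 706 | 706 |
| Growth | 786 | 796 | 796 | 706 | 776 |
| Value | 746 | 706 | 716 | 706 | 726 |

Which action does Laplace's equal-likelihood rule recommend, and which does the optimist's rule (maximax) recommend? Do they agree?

laplace → Growth; maximax → Growth (agree)

Row averages: Cash=740, Growth=772, Value=720
Highest average = 772 → Growth.
Row maxima: Cash=786, Growth=796, Value=746
Best best-case = 796 → Growth.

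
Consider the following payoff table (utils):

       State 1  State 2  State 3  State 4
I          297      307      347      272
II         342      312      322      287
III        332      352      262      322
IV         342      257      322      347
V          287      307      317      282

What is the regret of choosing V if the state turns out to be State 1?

Best payoff under State 1 is 342.
Regret = 342 − 287 = 55.

55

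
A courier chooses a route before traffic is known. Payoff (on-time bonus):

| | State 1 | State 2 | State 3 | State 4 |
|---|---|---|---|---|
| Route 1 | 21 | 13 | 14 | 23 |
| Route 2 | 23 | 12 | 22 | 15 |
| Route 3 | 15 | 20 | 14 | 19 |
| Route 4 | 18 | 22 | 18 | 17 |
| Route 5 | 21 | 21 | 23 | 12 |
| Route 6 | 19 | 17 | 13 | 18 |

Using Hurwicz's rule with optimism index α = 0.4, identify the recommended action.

Route 1: 0.4·23 + 0.6·13 = 17
Route 2: 0.4·23 + 0.6·12 = 16.4
Route 3: 0.4·20 + 0.6·14 = 16.4
Route 4: 0.4·22 + 0.6·17 = 19
Route 5: 0.4·23 + 0.6·12 = 16.4
Route 6: 0.4·19 + 0.6·13 = 15.4
Highest Hurwicz score = 19 → Route 4.

Route 4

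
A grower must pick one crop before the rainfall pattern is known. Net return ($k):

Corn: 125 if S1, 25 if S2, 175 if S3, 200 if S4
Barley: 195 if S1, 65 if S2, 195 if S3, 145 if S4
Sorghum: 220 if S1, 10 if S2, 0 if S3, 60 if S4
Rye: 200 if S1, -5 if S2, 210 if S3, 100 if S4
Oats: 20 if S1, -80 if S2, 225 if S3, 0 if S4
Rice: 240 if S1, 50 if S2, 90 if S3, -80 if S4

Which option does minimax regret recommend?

Column bests: S1=240, S2=65, S3=225, S4=200.
Corn regrets: 115, 40, 50, 0 → max 115
Barley regrets: 45, 0, 30, 55 → max 55
Sorghum regrets: 20, 55, 225, 140 → max 225
Rye regrets: 40, 70, 15, 100 → max 100
Oats regrets: 220, 145, 0, 200 → max 220
Rice regrets: 0, 15, 135, 280 → max 280
Smallest max regret = 55 → Barley.

Barley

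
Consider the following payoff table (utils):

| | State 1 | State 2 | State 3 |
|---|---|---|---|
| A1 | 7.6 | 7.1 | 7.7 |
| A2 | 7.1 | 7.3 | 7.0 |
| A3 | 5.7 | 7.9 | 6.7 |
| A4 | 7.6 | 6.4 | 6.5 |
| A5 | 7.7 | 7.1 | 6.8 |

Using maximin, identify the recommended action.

Row minima: A1=7.1, A2=7.0, A3=5.7, A4=6.4, A5=6.8
Best worst-case = 7.1 → A1.

A1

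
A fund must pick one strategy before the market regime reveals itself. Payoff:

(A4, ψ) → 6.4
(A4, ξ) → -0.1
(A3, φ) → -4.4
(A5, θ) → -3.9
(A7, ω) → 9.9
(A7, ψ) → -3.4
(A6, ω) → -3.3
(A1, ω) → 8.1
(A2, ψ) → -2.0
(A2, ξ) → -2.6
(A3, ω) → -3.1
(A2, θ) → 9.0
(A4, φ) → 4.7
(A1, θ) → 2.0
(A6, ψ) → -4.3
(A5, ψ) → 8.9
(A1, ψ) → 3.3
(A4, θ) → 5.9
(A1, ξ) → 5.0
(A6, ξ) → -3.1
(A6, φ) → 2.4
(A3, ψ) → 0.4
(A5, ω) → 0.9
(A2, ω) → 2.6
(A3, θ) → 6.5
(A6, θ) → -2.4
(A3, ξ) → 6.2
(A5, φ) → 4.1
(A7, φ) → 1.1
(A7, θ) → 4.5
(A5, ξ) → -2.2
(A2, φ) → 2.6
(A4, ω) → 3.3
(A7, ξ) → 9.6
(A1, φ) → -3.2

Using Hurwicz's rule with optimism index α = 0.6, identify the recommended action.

A7

A1: 0.6·8.1 + 0.4·(-3.2) = 3.58
A2: 0.6·9.0 + 0.4·(-2.6) = 4.36
A3: 0.6·6.5 + 0.4·(-4.4) = 2.14
A4: 0.6·6.4 + 0.4·(-0.1) = 3.8
A5: 0.6·8.9 + 0.4·(-3.9) = 3.78
A6: 0.6·2.4 + 0.4·(-4.3) = -0.28
A7: 0.6·9.9 + 0.4·(-3.4) = 4.58
Highest Hurwicz score = 4.58 → A7.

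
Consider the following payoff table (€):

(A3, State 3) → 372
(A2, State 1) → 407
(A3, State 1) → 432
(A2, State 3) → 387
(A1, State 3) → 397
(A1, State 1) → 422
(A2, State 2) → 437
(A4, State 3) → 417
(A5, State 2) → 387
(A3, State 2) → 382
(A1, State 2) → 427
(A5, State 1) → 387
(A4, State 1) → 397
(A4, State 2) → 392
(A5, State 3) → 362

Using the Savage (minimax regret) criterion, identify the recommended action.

Column bests: State 1=432, State 2=437, State 3=417.
A1 regrets: 10, 10, 20 → max 20
A2 regrets: 25, 0, 30 → max 30
A3 regrets: 0, 55, 45 → max 55
A4 regrets: 35, 45, 0 → max 45
A5 regrets: 45, 50, 55 → max 55
Smallest max regret = 20 → A1.

A1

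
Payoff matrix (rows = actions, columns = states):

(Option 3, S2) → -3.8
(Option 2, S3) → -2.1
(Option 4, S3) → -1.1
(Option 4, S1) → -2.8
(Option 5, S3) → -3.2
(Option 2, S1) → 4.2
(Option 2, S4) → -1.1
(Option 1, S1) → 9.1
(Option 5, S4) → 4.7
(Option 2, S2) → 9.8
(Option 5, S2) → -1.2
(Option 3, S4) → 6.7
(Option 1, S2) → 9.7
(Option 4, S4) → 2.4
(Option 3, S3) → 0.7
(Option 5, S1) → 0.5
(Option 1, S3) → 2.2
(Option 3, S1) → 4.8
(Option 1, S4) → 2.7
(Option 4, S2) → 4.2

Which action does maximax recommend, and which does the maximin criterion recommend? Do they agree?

maximax → Option 2; maximin → Option 1 (disagree)

Row maxima: Option 1=9.7, Option 2=9.8, Option 3=6.7, Option 4=4.2, Option 5=4.7
Best best-case = 9.8 → Option 2.
Row minima: Option 1=2.2, Option 2=-2.1, Option 3=-3.8, Option 4=-2.8, Option 5=-3.2
Best worst-case = 2.2 → Option 1.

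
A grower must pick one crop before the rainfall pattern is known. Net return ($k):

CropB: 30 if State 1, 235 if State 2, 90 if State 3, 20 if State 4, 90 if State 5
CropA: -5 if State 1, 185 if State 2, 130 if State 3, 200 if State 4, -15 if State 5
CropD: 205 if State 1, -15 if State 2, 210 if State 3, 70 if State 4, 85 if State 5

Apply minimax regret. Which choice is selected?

Column bests: State 1=205, State 2=235, State 3=210, State 4=200, State 5=90.
CropB regrets: 175, 0, 120, 180, 0 → max 180
CropA regrets: 210, 50, 80, 0, 105 → max 210
CropD regrets: 0, 250, 0, 130, 5 → max 250
Smallest max regret = 180 → CropB.

CropB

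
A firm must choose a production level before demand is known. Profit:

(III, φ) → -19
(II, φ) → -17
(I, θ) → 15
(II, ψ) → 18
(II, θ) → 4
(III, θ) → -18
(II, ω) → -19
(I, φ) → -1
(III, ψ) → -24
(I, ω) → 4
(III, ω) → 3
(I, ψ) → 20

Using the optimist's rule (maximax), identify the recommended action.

I

Row maxima: I=20, II=18, III=3
Best best-case = 20 → I.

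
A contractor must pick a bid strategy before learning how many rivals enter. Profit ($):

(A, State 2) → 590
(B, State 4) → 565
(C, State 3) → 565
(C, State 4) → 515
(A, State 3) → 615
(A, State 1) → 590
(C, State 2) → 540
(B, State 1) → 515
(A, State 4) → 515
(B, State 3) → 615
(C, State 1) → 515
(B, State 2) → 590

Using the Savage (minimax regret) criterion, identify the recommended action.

A

Column bests: State 1=590, State 2=590, State 3=615, State 4=565.
A regrets: 0, 0, 0, 50 → max 50
B regrets: 75, 0, 0, 0 → max 75
C regrets: 75, 50, 50, 50 → max 75
Smallest max regret = 50 → A.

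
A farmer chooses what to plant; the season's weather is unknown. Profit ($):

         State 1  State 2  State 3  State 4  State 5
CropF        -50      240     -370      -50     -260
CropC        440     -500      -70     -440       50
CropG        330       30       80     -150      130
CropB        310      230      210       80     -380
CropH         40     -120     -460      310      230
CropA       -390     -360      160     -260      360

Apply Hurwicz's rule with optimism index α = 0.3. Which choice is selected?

CropG

CropF: 0.3·240 + 0.7·(-370) = -187
CropC: 0.3·440 + 0.7·(-500) = -218
CropG: 0.3·330 + 0.7·(-150) = -6
CropB: 0.3·310 + 0.7·(-380) = -173
CropH: 0.3·310 + 0.7·(-460) = -229
CropA: 0.3·360 + 0.7·(-390) = -165
Highest Hurwicz score = -6 → CropG.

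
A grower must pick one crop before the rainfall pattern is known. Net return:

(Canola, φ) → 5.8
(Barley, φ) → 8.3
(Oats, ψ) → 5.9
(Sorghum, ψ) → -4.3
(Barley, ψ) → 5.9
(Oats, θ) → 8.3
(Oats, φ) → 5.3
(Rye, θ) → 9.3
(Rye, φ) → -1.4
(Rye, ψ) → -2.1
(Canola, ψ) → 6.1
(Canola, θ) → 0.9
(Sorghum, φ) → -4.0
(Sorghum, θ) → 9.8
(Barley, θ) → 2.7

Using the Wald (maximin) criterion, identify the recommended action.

Oats

Row minima: Rye=-2.1, Barley=2.7, Canola=0.9, Sorghum=-4.3, Oats=5.3
Best worst-case = 5.3 → Oats.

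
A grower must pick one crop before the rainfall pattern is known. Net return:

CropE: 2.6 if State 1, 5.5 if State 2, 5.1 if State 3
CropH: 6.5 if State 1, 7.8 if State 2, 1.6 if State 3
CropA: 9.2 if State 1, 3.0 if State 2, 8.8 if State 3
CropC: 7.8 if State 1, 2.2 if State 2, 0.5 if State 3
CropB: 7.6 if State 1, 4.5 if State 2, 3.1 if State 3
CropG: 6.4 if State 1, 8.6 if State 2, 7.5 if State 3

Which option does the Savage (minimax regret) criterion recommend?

Column bests: State 1=9.2, State 2=8.6, State 3=8.8.
CropE regrets: 6.6, 3.1, 3.7 → max 6.6
CropH regrets: 2.7, 0.8, 7.2 → max 7.2
CropA regrets: 0.0, 5.6, 0.0 → max 5.6
CropC regrets: 1.4, 6.4, 8.3 → max 8.3
CropB regrets: 1.6, 4.1, 5.7 → max 5.7
CropG regrets: 2.8, 0.0, 1.3 → max 2.8
Smallest max regret = 2.8 → CropG.

CropG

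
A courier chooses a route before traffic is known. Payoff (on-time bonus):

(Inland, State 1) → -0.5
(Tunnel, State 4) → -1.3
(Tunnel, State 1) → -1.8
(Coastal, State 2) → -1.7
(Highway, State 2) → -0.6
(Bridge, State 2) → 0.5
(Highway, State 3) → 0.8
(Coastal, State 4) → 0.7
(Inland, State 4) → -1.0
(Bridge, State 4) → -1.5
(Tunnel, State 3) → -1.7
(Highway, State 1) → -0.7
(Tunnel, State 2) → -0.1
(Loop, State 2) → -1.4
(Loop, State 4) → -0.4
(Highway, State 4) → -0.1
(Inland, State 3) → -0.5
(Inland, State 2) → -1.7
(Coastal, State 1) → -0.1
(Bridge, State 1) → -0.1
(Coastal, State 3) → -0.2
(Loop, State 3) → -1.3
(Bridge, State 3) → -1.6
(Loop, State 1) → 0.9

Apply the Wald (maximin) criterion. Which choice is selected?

Row minima: Bridge=-1.6, Highway=-0.7, Coastal=-1.7, Inland=-1.7, Tunnel=-1.8, Loop=-1.4
Best worst-case = -0.7 → Highway.

Highway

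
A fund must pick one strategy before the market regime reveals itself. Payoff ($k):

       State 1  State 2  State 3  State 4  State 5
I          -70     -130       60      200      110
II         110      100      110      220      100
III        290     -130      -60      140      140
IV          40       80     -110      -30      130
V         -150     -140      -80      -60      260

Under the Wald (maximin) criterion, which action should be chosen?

II

Row minima: I=-130, II=100, III=-130, IV=-110, V=-150
Best worst-case = 100 → II.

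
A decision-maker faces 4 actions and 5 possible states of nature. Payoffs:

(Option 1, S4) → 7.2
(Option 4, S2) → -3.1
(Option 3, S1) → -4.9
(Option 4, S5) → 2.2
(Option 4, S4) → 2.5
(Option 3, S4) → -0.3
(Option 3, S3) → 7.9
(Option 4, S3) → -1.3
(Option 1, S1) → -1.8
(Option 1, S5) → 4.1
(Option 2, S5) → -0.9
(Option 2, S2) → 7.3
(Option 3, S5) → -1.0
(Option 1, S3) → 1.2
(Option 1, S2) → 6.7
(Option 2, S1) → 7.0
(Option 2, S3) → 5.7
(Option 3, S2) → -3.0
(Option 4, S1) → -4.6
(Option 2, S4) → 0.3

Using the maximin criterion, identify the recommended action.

Option 2

Row minima: Option 1=-1.8, Option 2=-0.9, Option 3=-4.9, Option 4=-4.6
Best worst-case = -0.9 → Option 2.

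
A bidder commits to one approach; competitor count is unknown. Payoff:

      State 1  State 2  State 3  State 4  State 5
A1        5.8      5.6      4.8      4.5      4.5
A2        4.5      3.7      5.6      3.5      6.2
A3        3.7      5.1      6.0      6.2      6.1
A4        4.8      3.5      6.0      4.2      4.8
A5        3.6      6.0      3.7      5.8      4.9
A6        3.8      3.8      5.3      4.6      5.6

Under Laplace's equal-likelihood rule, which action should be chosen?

A3

Row averages: A1=5.04, A2=4.7, A3=5.42, A4=4.66, A5=4.8, A6=4.62
Highest average = 5.42 → A3.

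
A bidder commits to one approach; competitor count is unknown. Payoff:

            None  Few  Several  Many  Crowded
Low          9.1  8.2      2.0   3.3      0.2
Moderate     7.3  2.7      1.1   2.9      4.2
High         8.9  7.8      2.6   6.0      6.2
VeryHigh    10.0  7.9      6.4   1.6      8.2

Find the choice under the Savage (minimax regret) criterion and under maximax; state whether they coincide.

Column bests: None=10.0, Few=8.2, Several=6.4, Many=6.0, Crowded=8.2.
Low regrets: 0.9, 0.0, 4.4, 2.7, 8.0 → max 8.0
Moderate regrets: 2.7, 5.5, 5.3, 3.1, 4.0 → max 5.5
High regrets: 1.1, 0.4, 3.8, 0.0, 2.0 → max 3.8
VeryHigh regrets: 0.0, 0.3, 0.0, 4.4, 0.0 → max 4.4
Smallest max regret = 3.8 → High.
Row maxima: Low=9.1, Moderate=7.3, High=8.9, VeryHigh=10.0
Best best-case = 10.0 → VeryHigh.

minimax regret → High; maximax → VeryHigh (disagree)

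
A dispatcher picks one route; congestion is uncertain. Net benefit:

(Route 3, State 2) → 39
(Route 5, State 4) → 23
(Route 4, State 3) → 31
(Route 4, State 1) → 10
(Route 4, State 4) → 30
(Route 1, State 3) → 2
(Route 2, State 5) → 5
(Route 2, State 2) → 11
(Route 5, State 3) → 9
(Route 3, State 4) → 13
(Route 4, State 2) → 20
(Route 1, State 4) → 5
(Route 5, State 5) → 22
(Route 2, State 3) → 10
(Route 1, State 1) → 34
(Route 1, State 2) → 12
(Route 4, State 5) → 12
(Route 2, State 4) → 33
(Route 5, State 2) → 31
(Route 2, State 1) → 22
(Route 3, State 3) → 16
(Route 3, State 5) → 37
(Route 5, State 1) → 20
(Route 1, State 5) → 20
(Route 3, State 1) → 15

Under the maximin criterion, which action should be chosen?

Route 3

Row minima: Route 1=2, Route 2=5, Route 3=13, Route 4=10, Route 5=9
Best worst-case = 13 → Route 3.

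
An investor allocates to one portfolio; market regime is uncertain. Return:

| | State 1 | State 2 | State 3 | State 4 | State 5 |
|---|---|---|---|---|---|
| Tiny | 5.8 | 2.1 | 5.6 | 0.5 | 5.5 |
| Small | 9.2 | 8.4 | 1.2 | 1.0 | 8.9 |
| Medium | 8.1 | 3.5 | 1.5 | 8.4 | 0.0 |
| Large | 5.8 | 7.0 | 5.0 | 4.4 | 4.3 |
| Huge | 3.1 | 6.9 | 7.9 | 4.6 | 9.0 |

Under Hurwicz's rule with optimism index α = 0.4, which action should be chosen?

Tiny: 0.4·5.8 + 0.6·0.5 = 2.62
Small: 0.4·9.2 + 0.6·1.0 = 4.28
Medium: 0.4·8.4 + 0.6·0.0 = 3.36
Large: 0.4·7.0 + 0.6·4.3 = 5.38
Huge: 0.4·9.0 + 0.6·3.1 = 5.46
Highest Hurwicz score = 5.46 → Huge.

Huge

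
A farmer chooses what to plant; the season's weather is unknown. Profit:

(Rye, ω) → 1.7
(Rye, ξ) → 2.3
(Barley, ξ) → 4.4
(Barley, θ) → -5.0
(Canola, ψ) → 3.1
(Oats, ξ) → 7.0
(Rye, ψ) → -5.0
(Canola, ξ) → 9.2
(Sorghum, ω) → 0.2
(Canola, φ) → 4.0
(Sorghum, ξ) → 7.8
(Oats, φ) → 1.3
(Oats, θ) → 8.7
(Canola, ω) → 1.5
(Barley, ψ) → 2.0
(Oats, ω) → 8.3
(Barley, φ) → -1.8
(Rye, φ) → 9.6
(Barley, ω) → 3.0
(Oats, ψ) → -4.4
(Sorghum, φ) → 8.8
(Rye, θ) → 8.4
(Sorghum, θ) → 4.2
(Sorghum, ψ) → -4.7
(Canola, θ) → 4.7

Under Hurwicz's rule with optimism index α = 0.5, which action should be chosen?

Oats: 0.5·8.7 + 0.5·(-4.4) = 2.15
Barley: 0.5·4.4 + 0.5·(-5.0) = -0.3
Rye: 0.5·9.6 + 0.5·(-5.0) = 2.3
Sorghum: 0.5·8.8 + 0.5·(-4.7) = 2.05
Canola: 0.5·9.2 + 0.5·1.5 = 5.35
Highest Hurwicz score = 5.35 → Canola.

Canola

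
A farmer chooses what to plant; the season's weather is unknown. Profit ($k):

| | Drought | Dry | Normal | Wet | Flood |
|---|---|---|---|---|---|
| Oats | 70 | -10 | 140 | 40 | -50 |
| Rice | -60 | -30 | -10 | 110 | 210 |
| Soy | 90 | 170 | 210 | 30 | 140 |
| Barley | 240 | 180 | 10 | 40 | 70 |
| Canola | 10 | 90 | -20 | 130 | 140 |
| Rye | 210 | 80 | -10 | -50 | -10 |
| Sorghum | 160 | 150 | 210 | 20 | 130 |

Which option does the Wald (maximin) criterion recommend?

Row minima: Oats=-50, Rice=-60, Soy=30, Barley=10, Canola=-20, Rye=-50, Sorghum=20
Best worst-case = 30 → Soy.

Soy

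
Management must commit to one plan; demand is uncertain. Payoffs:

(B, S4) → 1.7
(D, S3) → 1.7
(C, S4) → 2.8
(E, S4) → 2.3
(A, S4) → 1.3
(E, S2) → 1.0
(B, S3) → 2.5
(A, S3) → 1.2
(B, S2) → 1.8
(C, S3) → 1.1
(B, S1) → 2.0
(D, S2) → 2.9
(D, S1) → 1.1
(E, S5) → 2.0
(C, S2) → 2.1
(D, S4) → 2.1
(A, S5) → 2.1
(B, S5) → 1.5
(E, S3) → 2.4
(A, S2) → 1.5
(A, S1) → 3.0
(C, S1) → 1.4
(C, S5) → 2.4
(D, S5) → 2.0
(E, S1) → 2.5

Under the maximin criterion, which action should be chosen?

B

Row minima: A=1.2, B=1.5, C=1.1, D=1.1, E=1.0
Best worst-case = 1.5 → B.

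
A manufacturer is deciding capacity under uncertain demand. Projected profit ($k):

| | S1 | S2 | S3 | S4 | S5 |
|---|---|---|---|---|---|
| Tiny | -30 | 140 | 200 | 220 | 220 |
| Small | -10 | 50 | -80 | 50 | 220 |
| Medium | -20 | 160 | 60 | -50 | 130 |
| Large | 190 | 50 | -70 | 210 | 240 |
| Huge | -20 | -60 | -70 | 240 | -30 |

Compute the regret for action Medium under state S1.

210

Best payoff under S1 is 190.
Regret = 190 − (-20) = 210.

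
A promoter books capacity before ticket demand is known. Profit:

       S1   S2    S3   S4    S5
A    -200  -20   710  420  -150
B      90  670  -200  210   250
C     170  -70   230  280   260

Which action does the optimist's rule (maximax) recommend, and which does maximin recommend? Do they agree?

maximax → A; maximin → C (disagree)

Row maxima: A=710, B=670, C=280
Best best-case = 710 → A.
Row minima: A=-200, B=-200, C=-70
Best worst-case = -70 → C.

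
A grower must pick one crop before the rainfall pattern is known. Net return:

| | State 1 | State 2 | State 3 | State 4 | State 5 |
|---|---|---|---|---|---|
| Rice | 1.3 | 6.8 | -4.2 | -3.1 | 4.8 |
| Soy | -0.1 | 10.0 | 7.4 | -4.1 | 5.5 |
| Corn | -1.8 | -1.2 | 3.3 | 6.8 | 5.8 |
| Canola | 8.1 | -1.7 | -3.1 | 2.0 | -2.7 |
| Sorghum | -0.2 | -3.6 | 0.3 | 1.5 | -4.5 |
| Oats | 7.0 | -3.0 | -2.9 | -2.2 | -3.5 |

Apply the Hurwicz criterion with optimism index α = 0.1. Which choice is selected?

Rice: 0.1·6.8 + 0.9·(-4.2) = -3.1
Soy: 0.1·10.0 + 0.9·(-4.1) = -2.69
Corn: 0.1·6.8 + 0.9·(-1.8) = -0.94
Canola: 0.1·8.1 + 0.9·(-3.1) = -1.98
Sorghum: 0.1·1.5 + 0.9·(-4.5) = -3.9
Oats: 0.1·7.0 + 0.9·(-3.5) = -2.45
Highest Hurwicz score = -0.94 → Corn.

Corn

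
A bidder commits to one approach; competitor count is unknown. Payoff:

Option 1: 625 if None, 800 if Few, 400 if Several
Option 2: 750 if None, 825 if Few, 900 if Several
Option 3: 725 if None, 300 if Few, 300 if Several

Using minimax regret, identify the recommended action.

Column bests: None=750, Few=825, Several=900.
Option 1 regrets: 125, 25, 500 → max 500
Option 2 regrets: 0, 0, 0 → max 0
Option 3 regrets: 25, 525, 600 → max 600
Smallest max regret = 0 → Option 2.

Option 2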